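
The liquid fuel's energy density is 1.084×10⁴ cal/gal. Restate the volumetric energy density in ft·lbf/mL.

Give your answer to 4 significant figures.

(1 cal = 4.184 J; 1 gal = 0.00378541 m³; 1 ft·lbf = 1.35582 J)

8.837 ft·lbf/mL

1.084×10⁴ cal/gal × 4.184 J/cal ÷ 0.00378541 m³/gal = 1.19814×10⁷ J/m³
1.19814×10⁷ J/m³ ÷ 1.35582 J/ft·lbf × 10⁻⁶ m³/mL = 8.83701 ft·lbf/mL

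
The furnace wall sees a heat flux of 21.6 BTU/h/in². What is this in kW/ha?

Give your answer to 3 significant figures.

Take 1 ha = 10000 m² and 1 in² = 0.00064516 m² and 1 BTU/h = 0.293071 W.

9.81×10⁴ kW/ha

21.6 BTU/h/in² × 0.293071 W/BTU/h ÷ 0.00064516 m²/in² = 9812.04 W/m²
9812.04 W/m² ÷ 1000 W/kW × 10000 m²/ha = 98120.4 kW/ha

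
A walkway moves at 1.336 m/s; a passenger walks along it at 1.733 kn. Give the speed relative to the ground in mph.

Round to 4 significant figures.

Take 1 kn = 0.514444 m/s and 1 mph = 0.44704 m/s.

4.983 mph

1.336 m/s (already m/s)
1.733 kn × 0.514444 → 0.891531 m/s
Combined: 1.336 + 0.891531 = 2.22753 m/s
In mph: 2.22753 / 0.44704 = 4.98284 mph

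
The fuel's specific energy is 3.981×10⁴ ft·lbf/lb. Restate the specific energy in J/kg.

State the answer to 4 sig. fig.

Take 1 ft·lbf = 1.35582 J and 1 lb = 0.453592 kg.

1.190×10⁵ J/kg

3.981×10⁴ ft·lbf/lb × 1.35582 J/ft·lbf ÷ 0.453592 kg/lb = 118995 J/kg
118995 J/kg  = 118995 J/kg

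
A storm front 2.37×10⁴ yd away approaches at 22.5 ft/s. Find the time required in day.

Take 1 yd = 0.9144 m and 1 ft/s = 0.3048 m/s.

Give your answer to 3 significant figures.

0.0366 day

2.37×10⁴ yd × 0.9144 → 21671.3 m
22.5 ft/s × 0.3048 → 6.858 m/s
t = d / v = 21671.3 m / 6.858 m/s = 3160 s
3160 s ÷ (86400 s/day) = 0.0365741 day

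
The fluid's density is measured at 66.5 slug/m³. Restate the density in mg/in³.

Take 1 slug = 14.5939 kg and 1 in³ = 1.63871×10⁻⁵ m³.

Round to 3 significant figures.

1.59×10⁴ mg/in³

66.5 slug/m³ × 14.5939 kg/slug = 970.494 kg/m³
970.494 kg/m³ ÷ 10⁻⁶ kg/mg × 1.63871×10⁻⁵ m³/in³ = 15903.6 mg/in³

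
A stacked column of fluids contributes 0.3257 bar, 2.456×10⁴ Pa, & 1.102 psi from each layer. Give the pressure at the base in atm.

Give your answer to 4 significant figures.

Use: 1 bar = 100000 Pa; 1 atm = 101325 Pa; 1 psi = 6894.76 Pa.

0.3257 bar × 100000 = 32570 Pa
2.456×10⁴ Pa (already Pa)
1.102 psi × 6894.76 = 7598.03 Pa
Sum: 32570 + 24560 + 7598.03 = 64728 Pa
In atm: 64728 / 101325 = 0.638816 atm

0.6388 atm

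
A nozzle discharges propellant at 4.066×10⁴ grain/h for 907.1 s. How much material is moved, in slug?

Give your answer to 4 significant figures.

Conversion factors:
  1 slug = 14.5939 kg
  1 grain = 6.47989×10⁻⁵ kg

4.066×10⁴ grain/h → 7.31868×10⁻⁴ kg/s
m = ṁ × t = 7.31868×10⁻⁴ × 907.1 = 0.663877 kg
In slug: 0.663877 / 14.5939 = 0.04549 slug

0.04549 slug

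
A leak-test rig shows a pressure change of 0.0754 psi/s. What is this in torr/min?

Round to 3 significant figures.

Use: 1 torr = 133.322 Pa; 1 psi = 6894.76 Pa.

0.0754 psi/s × 6894.76 Pa/psi = 519.865 Pa/s
519.865 Pa/s ÷ 133.322 Pa/torr × 60 s/min = 233.959 torr/min

234 torr/min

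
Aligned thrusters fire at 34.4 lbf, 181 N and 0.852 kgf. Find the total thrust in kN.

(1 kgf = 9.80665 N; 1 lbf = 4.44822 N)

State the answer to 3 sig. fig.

0.342 kN

34.4 lbf × 4.44822 = 153.019 N
181 N (already N)
0.852 kgf × 9.80665 = 8.35527 N
Sum: 153.019 + 181 + 8.35527 = 342.374 N
In kN: 342.374 / 1000 = 0.342374 kN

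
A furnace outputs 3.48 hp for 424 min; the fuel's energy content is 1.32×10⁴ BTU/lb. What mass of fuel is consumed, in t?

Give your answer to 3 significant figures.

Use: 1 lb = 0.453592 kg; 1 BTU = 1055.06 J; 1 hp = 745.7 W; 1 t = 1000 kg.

3.48 hp → 2595.04 W
424 min → 25440 s
E = P × t = 2595.04 × 25440 = 6.60178×10⁷ J
1.32×10⁴ BTU/lb → 3.07033×10⁷ J/kg
m = E / e_s = 6.60178×10⁷ / 3.07033×10⁷ = 2.15019 kg
In t: 2.15019 / 1000 = 0.00215019 t

0.00215 t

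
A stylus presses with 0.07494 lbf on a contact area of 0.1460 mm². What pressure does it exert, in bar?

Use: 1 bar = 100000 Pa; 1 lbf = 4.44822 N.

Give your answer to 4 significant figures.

22.83 bar

0.07494 lbf × 4.44822 = 0.33335 N
0.1460 mm² × 10⁻⁶ = 1.46×10⁻⁷ m²
P = F / A = 0.33335 N / 1.46×10⁻⁷ m² = 2.28322×10⁶ Pa
2.28322×10⁶ Pa ÷ (100000 Pa/bar) = 22.8322 bar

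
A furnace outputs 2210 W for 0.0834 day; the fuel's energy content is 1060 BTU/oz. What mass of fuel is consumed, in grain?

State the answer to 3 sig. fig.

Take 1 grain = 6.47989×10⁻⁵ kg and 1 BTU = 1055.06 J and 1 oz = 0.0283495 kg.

0.0834 day → 7205.76 s
E = P × t = 2210 × 7205.76 = 1.59247×10⁷ J
1060 BTU/oz → 3.94491×10⁷ J/kg
m = E / e_s = 1.59247×10⁷ / 3.94491×10⁷ = 0.403677 kg
In grain: 0.403677 / 6.47989×10⁻⁵ = 6229.69 grain

6230 grain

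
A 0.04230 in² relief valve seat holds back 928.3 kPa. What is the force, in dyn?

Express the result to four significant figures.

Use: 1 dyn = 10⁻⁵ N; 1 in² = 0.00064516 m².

928.3 kPa × 1000 → 928300 Pa
0.04230 in² × 0.00064516 → 2.72903×10⁻⁵ m²
F = P × A = 928300 Pa × 2.72903×10⁻⁵ m² = 25.3336 N
25.3336 N ÷ (10⁻⁵ N/dyn) = 2.53336×10⁶ dyn

2.533×10⁶ dyn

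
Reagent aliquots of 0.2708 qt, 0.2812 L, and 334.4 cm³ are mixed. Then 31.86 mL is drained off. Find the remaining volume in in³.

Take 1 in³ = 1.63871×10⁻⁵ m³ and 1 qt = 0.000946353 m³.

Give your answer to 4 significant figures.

0.2708 qt × 0.000946353 = 2.56272×10⁻⁴ m³
0.2812 L × 0.001 = 2.812×10⁻⁴ m³
334.4 cm³ × 10⁻⁶ = 3.344×10⁻⁴ m³
31.86 mL × 10⁻⁶ = 3.186×10⁻⁵ m³
Net: 2.56272×10⁻⁴ + 2.812×10⁻⁴ + 3.344×10⁻⁴ − 3.186×10⁻⁵ = 8.40012×10⁻⁴ m³
In in³: 8.40012×10⁻⁴ / 1.63871×10⁻⁵ = 51.2606 in³

51.26 in³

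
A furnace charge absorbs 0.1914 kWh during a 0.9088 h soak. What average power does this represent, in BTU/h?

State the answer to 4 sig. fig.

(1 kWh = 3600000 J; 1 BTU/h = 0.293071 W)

718.6 BTU/h

0.1914 kWh × 3600000 = 689040 J
0.9088 h × 3600 = 3271.68 s
P = E / t = 689040 J / 3271.68 s = 210.607 W
210.607 W ÷ (0.293071 W/BTU/h) = 718.621 BTU/h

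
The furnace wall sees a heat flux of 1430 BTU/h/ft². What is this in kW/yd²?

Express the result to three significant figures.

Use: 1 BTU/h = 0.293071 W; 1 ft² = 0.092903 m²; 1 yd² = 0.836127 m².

3.77 kW/yd²

1430 BTU/h/ft² × 0.293071 W/BTU/h ÷ 0.092903 m²/ft² = 4511.07 W/m²
4511.07 W/m² ÷ 1000 W/kW × 0.836127 m²/yd² = 3.77183 kW/yd²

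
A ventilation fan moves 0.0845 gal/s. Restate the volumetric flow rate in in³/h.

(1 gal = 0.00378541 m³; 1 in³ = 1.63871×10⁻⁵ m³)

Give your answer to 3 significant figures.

0.0845 gal/s × 0.00378541 m³/gal = 3.19867×10⁻⁴ m³/s
3.19867×10⁻⁴ m³/s ÷ 1.63871×10⁻⁵ m³/in³ × 3600 s/h = 70270 in³/h

7.03×10⁴ in³/h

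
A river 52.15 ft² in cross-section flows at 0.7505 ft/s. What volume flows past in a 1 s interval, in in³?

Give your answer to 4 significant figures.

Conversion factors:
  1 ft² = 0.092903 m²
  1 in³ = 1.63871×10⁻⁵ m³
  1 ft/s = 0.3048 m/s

0.7505 ft/s × 0.3048 = 0.228752 m/s
52.15 ft² × 0.092903 = 4.84489 m²
V = v × A × t = 0.228752 m/s × 4.84489 m² × 1 s = 1.10828 m³
1.10828 m³ ÷ (1.63871×10⁻⁵ m³/in³) = 67631.2 in³

6.763×10⁴ in³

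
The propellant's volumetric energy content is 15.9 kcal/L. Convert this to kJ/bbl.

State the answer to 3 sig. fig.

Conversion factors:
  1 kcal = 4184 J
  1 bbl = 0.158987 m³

15.9 kcal/L × 4184 J/kcal ÷ 0.001 m³/L = 6.65256×10⁷ J/m³
6.65256×10⁷ J/m³ ÷ 1000 J/kJ × 0.158987 m³/bbl = 10576.7 kJ/bbl

1.06×10⁴ kJ/bbl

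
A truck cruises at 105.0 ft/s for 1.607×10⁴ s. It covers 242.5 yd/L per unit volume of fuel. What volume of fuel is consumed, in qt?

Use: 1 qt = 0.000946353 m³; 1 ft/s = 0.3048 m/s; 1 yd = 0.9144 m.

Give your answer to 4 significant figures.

2451 qt

105.0 ft/s → 32.004 m/s
d = v × t = 32.004 × 16070 = 514304 m
242.5 yd/L → 221742 m/m³
V = d / (distance per unit fuel) = 514304 / 221742 = 2.31938 m³
In qt: 2.31938 / 0.000946353 = 2450.86 qt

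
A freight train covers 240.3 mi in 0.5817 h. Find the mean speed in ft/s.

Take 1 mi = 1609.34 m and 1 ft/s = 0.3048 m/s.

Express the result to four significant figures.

240.3 mi × 1609.34 → 386724 m
0.5817 h × 3600 → 2094.12 s
v = d / t = 386724 m / 2094.12 s = 184.671 m/s
184.671 m/s ÷ (0.3048 m/s/ft/s) = 605.876 ft/s

605.9 ft/s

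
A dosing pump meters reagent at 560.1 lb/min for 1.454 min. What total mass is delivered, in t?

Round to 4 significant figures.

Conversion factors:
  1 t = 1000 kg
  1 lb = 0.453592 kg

0.3694 t

560.1 lb/min → 4.23428 kg/s
1.454 min → 87.24 s
m = ṁ × t = 4.23428 × 87.24 = 369.399 kg
In t: 369.399 / 1000 = 0.369399 t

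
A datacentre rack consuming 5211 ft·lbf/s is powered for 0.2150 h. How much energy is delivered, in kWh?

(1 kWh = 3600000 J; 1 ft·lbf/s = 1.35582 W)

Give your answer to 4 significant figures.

1.519 kWh

5211 ft·lbf/s × 1.35582 → 7065.18 W
0.2150 h × 3600 → 774 s
E = P × t = 7065.18 W × 774 s = 5.46845×10⁶ J
5.46845×10⁶ J ÷ (3600000 J/kWh) = 1.51901 kWh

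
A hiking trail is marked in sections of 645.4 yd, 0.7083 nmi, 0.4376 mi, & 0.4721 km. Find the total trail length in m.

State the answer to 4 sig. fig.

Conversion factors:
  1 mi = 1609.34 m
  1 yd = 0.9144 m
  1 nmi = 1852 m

3078 m

645.4 yd × 0.9144 → 590.154 m
0.7083 nmi × 1852 → 1311.77 m
0.4376 mi × 1609.34 → 704.247 m
0.4721 km × 1000 → 472.1 m
Sum: 590.154 + 1311.77 + 704.247 + 472.1 = 3078.27 m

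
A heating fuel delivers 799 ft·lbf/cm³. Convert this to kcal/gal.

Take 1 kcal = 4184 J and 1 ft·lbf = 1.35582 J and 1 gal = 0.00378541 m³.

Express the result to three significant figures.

980 kcal/gal

799 ft·lbf/cm³ × 1.35582 J/ft·lbf ÷ 10⁻⁶ m³/cm³ = 1.0833×10⁹ J/m³
1.0833×10⁹ J/m³ ÷ 4184 J/kcal × 0.00378541 m³/gal = 980.099 kcal/gal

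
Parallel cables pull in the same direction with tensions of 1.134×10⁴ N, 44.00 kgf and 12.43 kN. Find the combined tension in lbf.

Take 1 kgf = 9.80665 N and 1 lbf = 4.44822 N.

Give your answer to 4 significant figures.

1.134×10⁴ N (already N)
44.00 kgf × 9.80665 = 431.493 N
12.43 kN × 1000 = 12430 N
Combined: 11340 + 431.493 + 12430 = 24201.5 N
In lbf: 24201.5 / 4.44822 = 5440.72 lbf

5441 lbf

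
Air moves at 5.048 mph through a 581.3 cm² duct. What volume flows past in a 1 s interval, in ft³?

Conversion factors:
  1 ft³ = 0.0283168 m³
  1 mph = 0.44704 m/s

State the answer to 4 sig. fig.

4.633 ft³

5.048 mph × 0.44704 → 2.25666 m/s
581.3 cm² × 0.0001 → 0.05813 m²
V = v × A × t = 2.25666 m/s × 0.05813 m² × 1 s = 0.13118 m³
0.13118 m³ ÷ (0.0283168 m³/ft³) = 4.63259 ft³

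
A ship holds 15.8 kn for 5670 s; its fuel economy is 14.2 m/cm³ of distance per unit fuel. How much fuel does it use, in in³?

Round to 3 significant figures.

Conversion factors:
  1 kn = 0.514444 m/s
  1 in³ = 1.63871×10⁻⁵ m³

198 in³

15.8 kn → 8.12822 m/s
d = v × t = 8.12822 × 5670 = 46087 m
14.2 m/cm³ → 1.42×10⁷ m/m³
V = d / (distance per unit fuel) = 46087 / 1.42×10⁷ = 0.00324556 m³
In in³: 0.00324556 / 1.63871×10⁻⁵ = 198.056 in³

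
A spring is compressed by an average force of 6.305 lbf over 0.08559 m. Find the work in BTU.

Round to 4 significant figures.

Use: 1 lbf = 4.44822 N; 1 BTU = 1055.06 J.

0.002275 BTU

6.305 lbf × 4.44822 → 28.046 N
W = F × d = 28.046 N × 0.08559 m = 2.40046 J
2.40046 J ÷ (1055.06 J/BTU) = 0.00227519 BTU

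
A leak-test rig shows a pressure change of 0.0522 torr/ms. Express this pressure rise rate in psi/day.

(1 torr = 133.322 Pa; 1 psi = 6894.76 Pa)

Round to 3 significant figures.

8.72×10⁴ psi/day

0.0522 torr/ms × 133.322 Pa/torr ÷ 0.001 s/ms = 6959.41 Pa/s
6959.41 Pa/s ÷ 6894.76 Pa/psi × 86400 s/day = 87210.1 psi/day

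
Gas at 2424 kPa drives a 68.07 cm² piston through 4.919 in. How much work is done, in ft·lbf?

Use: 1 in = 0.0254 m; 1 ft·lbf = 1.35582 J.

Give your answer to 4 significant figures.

1521 ft·lbf

2424 kPa → 2.424×10⁶ Pa
68.07 cm² → 0.006807 m²
F = P × A = 2.424×10⁶ × 0.006807 = 16500.2 N
4.919 in → 0.124943 m
W = F × d = 16500.2 × 0.124943 = 2061.58 J
In ft·lbf: 2061.58 / 1.35582 = 1520.54 ft·lbf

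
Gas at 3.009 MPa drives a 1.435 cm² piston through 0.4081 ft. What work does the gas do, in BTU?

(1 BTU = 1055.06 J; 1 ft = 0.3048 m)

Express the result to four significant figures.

3.009 MPa → 3.009×10⁶ Pa
1.435 cm² → 1.435×10⁻⁴ m²
F = P × A = 3.009×10⁶ × 1.435×10⁻⁴ = 431.792 N
0.4081 ft → 0.124389 m
W = F × d = 431.792 × 0.124389 = 53.7102 J
In BTU: 53.7102 / 1055.06 = 0.0509072 BTU

0.05091 BTU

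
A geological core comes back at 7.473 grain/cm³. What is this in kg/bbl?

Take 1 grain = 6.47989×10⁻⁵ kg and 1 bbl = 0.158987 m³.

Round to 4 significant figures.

76.99 kg/bbl

7.473 grain/cm³ × 6.47989×10⁻⁵ kg/grain ÷ 10⁻⁶ m³/cm³ = 484.242 kg/m³
484.242 kg/m³ × 0.158987 m³/bbl = 76.9882 kg/bbl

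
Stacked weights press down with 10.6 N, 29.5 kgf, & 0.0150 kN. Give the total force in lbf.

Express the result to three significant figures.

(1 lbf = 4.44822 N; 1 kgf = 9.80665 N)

70.8 lbf

10.6 N (already N)
29.5 kgf × 9.80665 → 289.296 N
0.0150 kN × 1000 → 15 N
Total: 10.6 + 289.296 + 15 = 314.896 N
In lbf: 314.896 / 4.44822 = 70.7915 lbf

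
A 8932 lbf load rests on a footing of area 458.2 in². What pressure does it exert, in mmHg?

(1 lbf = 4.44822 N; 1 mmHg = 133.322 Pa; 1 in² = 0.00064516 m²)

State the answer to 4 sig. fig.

8932 lbf × 4.44822 = 39731.5 N
458.2 in² × 0.00064516 = 0.295612 m²
P = F / A = 39731.5 N / 0.295612 m² = 134404 Pa
134404 Pa ÷ (133.322 Pa/mmHg) = 1008.12 mmHg

1008 mmHg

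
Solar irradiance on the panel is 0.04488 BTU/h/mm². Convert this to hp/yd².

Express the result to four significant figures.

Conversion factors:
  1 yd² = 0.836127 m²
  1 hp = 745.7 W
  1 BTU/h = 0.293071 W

0.04488 BTU/h/mm² × 0.293071 W/BTU/h ÷ 10⁻⁶ m²/mm² = 13153 W/m²
13153 W/m² ÷ 745.7 W/hp × 0.836127 m²/yd² = 14.748 hp/yd²

14.75 hp/yd²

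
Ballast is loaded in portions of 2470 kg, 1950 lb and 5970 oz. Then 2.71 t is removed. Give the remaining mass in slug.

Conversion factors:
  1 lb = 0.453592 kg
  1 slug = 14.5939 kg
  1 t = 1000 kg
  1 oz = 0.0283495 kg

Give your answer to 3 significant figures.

2470 kg (already kg)
1950 lb × 0.453592 = 884.504 kg
5970 oz × 0.0283495 = 169.247 kg
2.71 t × 1000 = 2710 kg
Sum: 2470 + 884.504 + 169.247 − 2710 = 813.751 kg
In slug: 813.751 / 14.5939 = 55.7597 slug

55.8 slug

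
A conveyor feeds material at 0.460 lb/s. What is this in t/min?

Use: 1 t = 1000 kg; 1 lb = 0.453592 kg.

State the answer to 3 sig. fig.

0.460 lb/s × 0.453592 kg/lb = 0.208652 kg/s
0.208652 kg/s ÷ 1000 kg/t × 60 s/min = 0.0125191 t/min

0.0125 t/min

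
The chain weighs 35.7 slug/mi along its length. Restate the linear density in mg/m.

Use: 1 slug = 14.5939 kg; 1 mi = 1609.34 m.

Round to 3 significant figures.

35.7 slug/mi × 14.5939 kg/slug ÷ 1609.34 m/mi = 0.323737 kg/m
0.323737 kg/m ÷ 10⁻⁶ kg/mg = 323737 mg/m

3.24×10⁵ mg/m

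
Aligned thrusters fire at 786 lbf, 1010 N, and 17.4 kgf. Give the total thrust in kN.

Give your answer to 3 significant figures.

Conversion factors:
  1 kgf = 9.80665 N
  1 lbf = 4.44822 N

4.68 kN

786 lbf × 4.44822 = 3496.3 N
1010 N (already N)
17.4 kgf × 9.80665 = 170.636 N
Total: 3496.3 + 1010 + 170.636 = 4676.94 N
In kN: 4676.94 / 1000 = 4.67694 kN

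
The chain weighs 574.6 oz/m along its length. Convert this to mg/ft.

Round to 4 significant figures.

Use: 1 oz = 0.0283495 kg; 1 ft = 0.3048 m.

574.6 oz/m × 0.0283495 kg/oz = 16.2896 kg/m
16.2896 kg/m ÷ 10⁻⁶ kg/mg × 0.3048 m/ft = 4.96507×10⁶ mg/ft

4.965×10⁶ mg/ft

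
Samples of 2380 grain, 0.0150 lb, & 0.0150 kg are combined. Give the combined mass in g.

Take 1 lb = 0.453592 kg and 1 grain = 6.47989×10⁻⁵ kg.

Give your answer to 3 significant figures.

176 g

2380 grain × 6.47989×10⁻⁵ → 0.154221 kg
0.0150 lb × 0.453592 → 0.00680388 kg
0.0150 kg (already kg)
Sum: 0.154221 + 0.00680388 + 0.015 = 0.176025 kg
In g: 0.176025 / 0.001 = 176.025 g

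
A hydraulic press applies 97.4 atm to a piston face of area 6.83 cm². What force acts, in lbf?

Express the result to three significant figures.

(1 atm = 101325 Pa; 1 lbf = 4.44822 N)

97.4 atm × 101325 → 9.86906×10⁶ Pa
6.83 cm² × 0.0001 → 6.83×10⁻⁴ m²
F = P × A = 9.86906×10⁶ Pa × 6.83×10⁻⁴ m² = 6740.57 N
6740.57 N ÷ (4.44822 N/lbf) = 1515.34 lbf

1520 lbf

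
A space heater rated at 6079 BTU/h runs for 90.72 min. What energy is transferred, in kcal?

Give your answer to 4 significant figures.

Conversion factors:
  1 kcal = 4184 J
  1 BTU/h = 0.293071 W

6079 BTU/h × 0.293071 = 1781.58 W
90.72 min × 60 = 5443.2 s
E = P × t = 1781.58 W × 5443.2 s = 9.6975×10⁶ J
9.6975×10⁶ J ÷ (4184 J/kcal) = 2317.76 kcal

2318 kcal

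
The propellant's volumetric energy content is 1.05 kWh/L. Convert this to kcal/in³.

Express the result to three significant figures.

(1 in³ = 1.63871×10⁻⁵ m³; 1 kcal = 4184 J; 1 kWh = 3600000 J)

14.8 kcal/in³

1.05 kWh/L × 3600000 J/kWh ÷ 0.001 m³/L = 3.78×10⁹ J/m³
3.78×10⁹ J/m³ ÷ 4184 J/kcal × 1.63871×10⁻⁵ m³/in³ = 14.8048 kcal/in³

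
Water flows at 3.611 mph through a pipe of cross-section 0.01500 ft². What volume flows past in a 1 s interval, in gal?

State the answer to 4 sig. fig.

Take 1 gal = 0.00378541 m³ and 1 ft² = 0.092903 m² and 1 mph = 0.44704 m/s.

0.5943 gal

3.611 mph × 0.44704 → 1.61426 m/s
0.01500 ft² × 0.092903 → 0.00139354 m²
V = v × A × t = 1.61426 m/s × 0.00139354 m² × 1 s = 0.00224954 m³
0.00224954 m³ ÷ (0.00378541 m³/gal) = 0.594266 gal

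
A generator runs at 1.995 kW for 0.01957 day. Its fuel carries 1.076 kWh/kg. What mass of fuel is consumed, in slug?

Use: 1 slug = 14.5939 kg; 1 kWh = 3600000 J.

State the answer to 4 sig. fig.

0.05967 slug

1.995 kW → 1995 W
0.01957 day → 1690.85 s
E = P × t = 1995 × 1690.85 = 3.37325×10⁶ J
1.076 kWh/kg → 3.8736×10⁶ J/kg
m = E / e_s = 3.37325×10⁶ / 3.8736×10⁶ = 0.870831 kg
In slug: 0.870831 / 14.5939 = 0.0596709 slug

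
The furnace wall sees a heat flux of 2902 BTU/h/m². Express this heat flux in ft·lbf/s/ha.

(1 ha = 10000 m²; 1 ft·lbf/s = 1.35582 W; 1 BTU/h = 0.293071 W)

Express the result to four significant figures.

2902 BTU/h/m² × 0.293071 W/BTU/h = 850.492 W/m²
850.492 W/m² ÷ 1.35582 W/ft·lbf/s × 10000 m²/ha = 6.2729×10⁶ ft·lbf/s/ha

6.273×10⁶ ft·lbf/s/ha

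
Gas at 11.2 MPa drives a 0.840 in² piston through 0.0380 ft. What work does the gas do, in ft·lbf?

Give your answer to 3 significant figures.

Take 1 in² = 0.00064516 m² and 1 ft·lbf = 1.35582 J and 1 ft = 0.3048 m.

51.9 ft·lbf

11.2 MPa → 1.12×10⁷ Pa
0.840 in² → 5.41934×10⁻⁴ m²
F = P × A = 1.12×10⁷ × 5.41934×10⁻⁴ = 6069.66 N
0.0380 ft → 0.0115824 m
W = F × d = 6069.66 × 0.0115824 = 70.3012 J
In ft·lbf: 70.3012 / 1.35582 = 51.8514 ft·lbf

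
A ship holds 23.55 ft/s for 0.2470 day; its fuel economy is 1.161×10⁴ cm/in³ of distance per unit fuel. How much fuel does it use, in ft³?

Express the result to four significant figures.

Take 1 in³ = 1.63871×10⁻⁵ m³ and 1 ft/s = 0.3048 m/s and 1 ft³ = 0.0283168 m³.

0.7636 ft³

23.55 ft/s → 7.17804 m/s
0.2470 day → 21340.8 s
d = v × t = 7.17804 × 21340.8 = 153185 m
1.161×10⁴ cm/in³ → 7.08484×10⁶ m/m³
V = d / (distance per unit fuel) = 153185 / 7.08484×10⁶ = 0.0216215 m³
In ft³: 0.0216215 / 0.0283168 = 0.763557 ft³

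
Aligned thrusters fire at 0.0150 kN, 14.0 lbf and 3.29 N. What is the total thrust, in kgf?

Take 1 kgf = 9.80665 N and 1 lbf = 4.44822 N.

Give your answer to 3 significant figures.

8.22 kgf

0.0150 kN × 1000 = 15 N
14.0 lbf × 4.44822 = 62.2751 N
3.29 N (already N)
Total: 15 + 62.2751 + 3.29 = 80.5651 N
In kgf: 80.5651 / 9.80665 = 8.21535 kgf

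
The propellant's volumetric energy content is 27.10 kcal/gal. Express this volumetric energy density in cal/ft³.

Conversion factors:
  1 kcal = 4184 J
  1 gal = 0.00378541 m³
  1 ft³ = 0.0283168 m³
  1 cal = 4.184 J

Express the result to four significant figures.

2.027×10⁵ cal/ft³

27.10 kcal/gal × 4184 J/kcal ÷ 0.00378541 m³/gal = 2.99535×10⁷ J/m³
2.99535×10⁷ J/m³ ÷ 4.184 J/cal × 0.0283168 m³/ft³ = 202722 cal/ft³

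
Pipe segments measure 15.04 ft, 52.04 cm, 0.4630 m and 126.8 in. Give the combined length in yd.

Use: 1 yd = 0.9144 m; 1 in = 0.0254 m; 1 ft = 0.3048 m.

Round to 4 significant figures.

15.04 ft × 0.3048 = 4.58419 m
52.04 cm × 0.01 = 0.5204 m
0.4630 m (already m)
126.8 in × 0.0254 = 3.22072 m
Sum: 4.58419 + 0.5204 + 0.463 + 3.22072 = 8.78831 m
In yd: 8.78831 / 0.9144 = 9.61101 yd

9.611 yd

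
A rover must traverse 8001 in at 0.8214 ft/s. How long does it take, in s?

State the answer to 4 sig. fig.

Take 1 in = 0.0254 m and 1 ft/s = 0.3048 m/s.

8001 in × 0.0254 = 203.225 m
0.8214 ft/s × 0.3048 = 0.250363 m/s
t = d / v = 203.225 m / 0.250363 m/s = 811.721 s

811.7 s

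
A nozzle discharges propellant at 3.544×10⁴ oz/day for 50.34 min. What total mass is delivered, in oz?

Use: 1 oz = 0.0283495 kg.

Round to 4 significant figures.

3.544×10⁴ oz/day → 0.0116285 kg/s
50.34 min → 3020.4 s
m = ṁ × t = 0.0116285 × 3020.4 = 35.1227 kg
In oz: 35.1227 / 0.0283495 = 1238.92 oz

1239 oz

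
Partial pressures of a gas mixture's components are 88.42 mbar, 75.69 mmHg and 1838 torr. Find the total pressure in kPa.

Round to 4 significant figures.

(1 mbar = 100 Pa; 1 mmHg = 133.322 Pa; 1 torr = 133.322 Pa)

264.0 kPa

88.42 mbar × 100 = 8842 Pa
75.69 mmHg × 133.322 = 10091.1 Pa
1838 torr × 133.322 = 245046 Pa
Combined: 8842 + 10091.1 + 245046 = 263979 Pa
In kPa: 263979 / 1000 = 263.979 kPa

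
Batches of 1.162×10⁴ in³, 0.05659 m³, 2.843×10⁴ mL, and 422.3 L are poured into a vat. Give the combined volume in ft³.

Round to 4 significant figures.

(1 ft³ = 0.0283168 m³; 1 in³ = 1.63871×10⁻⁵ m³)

24.64 ft³

1.162×10⁴ in³ × 1.63871×10⁻⁵ = 0.190418 m³
0.05659 m³ (already m³)
2.843×10⁴ mL × 10⁻⁶ = 0.02843 m³
422.3 L × 0.001 = 0.4223 m³
Total: 0.190418 + 0.05659 + 0.02843 + 0.4223 = 0.697738 m³
In ft³: 0.697738 / 0.0283168 = 24.6404 ft³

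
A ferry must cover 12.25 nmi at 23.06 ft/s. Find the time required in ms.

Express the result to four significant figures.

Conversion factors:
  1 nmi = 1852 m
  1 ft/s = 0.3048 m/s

3.228×10⁶ ms

12.25 nmi × 1852 = 22687 m
23.06 ft/s × 0.3048 = 7.02869 m/s
t = d / v = 22687 m / 7.02869 m/s = 3227.77 s
3227.77 s ÷ (0.001 s/ms) = 3.22777×10⁶ ms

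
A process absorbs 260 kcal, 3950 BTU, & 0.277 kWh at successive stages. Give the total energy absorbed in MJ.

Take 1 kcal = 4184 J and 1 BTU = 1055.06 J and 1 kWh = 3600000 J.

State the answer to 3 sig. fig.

6.25 MJ

260 kcal × 4184 = 1.08784×10⁶ J
3950 BTU × 1055.06 = 4.16749×10⁶ J
0.277 kWh × 3600000 = 997200 J
Total: 1.08784×10⁶ + 4.16749×10⁶ + 997200 = 6.25253×10⁶ J
In MJ: 6.25253×10⁶ / 1000000 = 6.25253 MJ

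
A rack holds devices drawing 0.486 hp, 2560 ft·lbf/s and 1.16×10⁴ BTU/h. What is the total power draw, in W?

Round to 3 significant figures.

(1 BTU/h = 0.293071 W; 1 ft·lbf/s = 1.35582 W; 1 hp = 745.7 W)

7230 W

0.486 hp × 745.7 → 362.41 W
2560 ft·lbf/s × 1.35582 → 3470.9 W
1.16×10⁴ BTU/h × 0.293071 → 3399.62 W
Total: 362.41 + 3470.9 + 3399.62 = 7232.93 W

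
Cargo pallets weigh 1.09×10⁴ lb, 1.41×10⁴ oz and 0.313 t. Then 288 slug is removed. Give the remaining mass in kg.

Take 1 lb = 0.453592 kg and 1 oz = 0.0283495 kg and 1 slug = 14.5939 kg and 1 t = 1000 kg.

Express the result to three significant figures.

1.09×10⁴ lb × 0.453592 = 4944.15 kg
1.41×10⁴ oz × 0.0283495 = 399.728 kg
0.313 t × 1000 = 313 kg
288 slug × 14.5939 = 4203.04 kg
Sum: 4944.15 + 399.728 + 313 − 4203.04 = 1453.84 kg

1450 kg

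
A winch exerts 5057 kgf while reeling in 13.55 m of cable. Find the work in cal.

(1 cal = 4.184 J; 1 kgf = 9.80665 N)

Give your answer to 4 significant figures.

5057 kgf × 9.80665 = 49592.2 N
W = F × d = 49592.2 N × 13.55 m = 671974 J
671974 J ÷ (4.184 J/cal) = 160606 cal

1.606×10⁵ cal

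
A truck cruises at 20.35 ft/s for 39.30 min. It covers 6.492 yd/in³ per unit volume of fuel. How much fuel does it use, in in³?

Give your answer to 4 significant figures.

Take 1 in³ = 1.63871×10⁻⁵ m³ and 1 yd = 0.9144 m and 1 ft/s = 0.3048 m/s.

20.35 ft/s → 6.20268 m/s
39.30 min → 2358 s
d = v × t = 6.20268 × 2358 = 14625.9 m
6.492 yd/in³ → 362254 m/m³
V = d / (distance per unit fuel) = 14625.9 / 362254 = 0.0403747 m³
In in³: 0.0403747 / 1.63871×10⁻⁵ = 2463.81 in³

2464 in³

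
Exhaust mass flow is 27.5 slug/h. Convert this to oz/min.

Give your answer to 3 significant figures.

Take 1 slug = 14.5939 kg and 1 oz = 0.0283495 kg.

27.5 slug/h × 14.5939 kg/slug ÷ 3600 s/h = 0.111481 kg/s
0.111481 kg/s ÷ 0.0283495 kg/oz × 60 s/min = 235.943 oz/min

236 oz/min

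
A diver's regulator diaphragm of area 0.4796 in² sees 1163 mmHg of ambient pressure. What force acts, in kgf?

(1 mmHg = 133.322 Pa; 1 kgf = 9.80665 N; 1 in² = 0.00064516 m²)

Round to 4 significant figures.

4.892 kgf

1163 mmHg × 133.322 = 155053 Pa
0.4796 in² × 0.00064516 = 3.09419×10⁻⁴ m²
F = P × A = 155053 Pa × 3.09419×10⁻⁴ m² = 47.9763 N
47.9763 N ÷ (9.80665 N/kgf) = 4.89222 kgf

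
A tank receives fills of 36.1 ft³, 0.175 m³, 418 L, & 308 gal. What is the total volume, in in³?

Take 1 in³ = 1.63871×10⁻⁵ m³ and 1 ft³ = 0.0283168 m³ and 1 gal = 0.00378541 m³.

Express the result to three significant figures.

1.70×10⁵ in³

36.1 ft³ × 0.0283168 → 1.02224 m³
0.175 m³ (already m³)
418 L × 0.001 → 0.418 m³
308 gal × 0.00378541 → 1.16591 m³
Combined: 1.02224 + 0.175 + 0.418 + 1.16591 = 2.78115 m³
In in³: 2.78115 / 1.63871×10⁻⁵ = 169716 in³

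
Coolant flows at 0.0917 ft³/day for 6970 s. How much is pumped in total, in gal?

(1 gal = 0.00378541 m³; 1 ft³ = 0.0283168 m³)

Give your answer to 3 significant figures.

0.0553 gal

0.0917 ft³/day → 3.00538×10⁻⁸ m³/s
V = Q × t = 3.00538×10⁻⁸ × 6970 = 2.09475×10⁻⁴ m³
In gal: 2.09475×10⁻⁴ / 0.00378541 = 0.0553375 gal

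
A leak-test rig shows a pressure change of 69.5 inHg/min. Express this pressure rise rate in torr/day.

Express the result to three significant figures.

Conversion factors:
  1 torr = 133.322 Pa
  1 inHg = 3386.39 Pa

69.5 inHg/min × 3386.39 Pa/inHg ÷ 60 s/min = 3922.57 Pa/s
3922.57 Pa/s ÷ 133.322 Pa/torr × 86400 s/day = 2.54204×10⁶ torr/day

2.54×10⁶ torr/day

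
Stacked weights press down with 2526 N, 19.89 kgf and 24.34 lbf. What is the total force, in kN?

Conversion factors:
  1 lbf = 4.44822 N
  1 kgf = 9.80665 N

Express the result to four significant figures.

2.829 kN

2526 N (already N)
19.89 kgf × 9.80665 = 195.054 N
24.34 lbf × 4.44822 = 108.27 N
Total: 2526 + 195.054 + 108.27 = 2829.32 N
In kN: 2829.32 / 1000 = 2.82932 kN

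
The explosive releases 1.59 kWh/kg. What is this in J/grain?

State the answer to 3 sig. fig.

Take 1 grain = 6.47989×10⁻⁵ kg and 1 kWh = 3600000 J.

371 J/grain

1.59 kWh/kg × 3600000 J/kWh = 5.724×10⁶ J/kg
5.724×10⁶ J/kg × 6.47989×10⁻⁵ kg/grain = 370.909 J/grain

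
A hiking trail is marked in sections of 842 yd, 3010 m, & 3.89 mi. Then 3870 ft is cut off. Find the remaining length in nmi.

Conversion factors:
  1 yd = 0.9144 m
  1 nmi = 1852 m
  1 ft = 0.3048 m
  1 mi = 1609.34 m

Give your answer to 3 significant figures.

842 yd × 0.9144 = 769.925 m
3010 m (already m)
3.89 mi × 1609.34 = 6260.33 m
3870 ft × 0.3048 = 1179.58 m
Net: 769.925 + 3010 + 6260.33 − 1179.58 = 8860.67 m
In nmi: 8860.67 / 1852 = 4.78438 nmi

4.78 nmi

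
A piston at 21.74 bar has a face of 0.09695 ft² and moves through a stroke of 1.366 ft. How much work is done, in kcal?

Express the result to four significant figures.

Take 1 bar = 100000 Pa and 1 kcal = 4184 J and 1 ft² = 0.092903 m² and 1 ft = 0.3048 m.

21.74 bar → 2.174×10⁶ Pa
0.09695 ft² → 0.00900695 m²
F = P × A = 2.174×10⁶ × 0.00900695 = 19581.1 N
1.366 ft → 0.416357 m
W = F × d = 19581.1 × 0.416357 = 8152.73 J
In kcal: 8152.73 / 4184 = 1.94855 kcal

1.949 kcal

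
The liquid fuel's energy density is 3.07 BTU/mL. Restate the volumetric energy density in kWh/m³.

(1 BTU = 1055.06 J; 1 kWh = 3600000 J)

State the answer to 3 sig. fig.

900 kWh/m³

3.07 BTU/mL × 1055.06 J/BTU ÷ 10⁻⁶ m³/mL = 3.23903×10⁹ J/m³
3.23903×10⁹ J/m³ ÷ 3600000 J/kWh = 899.731 kWh/m³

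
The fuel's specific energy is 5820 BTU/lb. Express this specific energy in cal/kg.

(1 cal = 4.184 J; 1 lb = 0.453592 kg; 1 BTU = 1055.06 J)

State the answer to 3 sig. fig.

3.24×10⁶ cal/kg

5820 BTU/lb × 1055.06 J/BTU ÷ 0.453592 kg/lb = 1.35374×10⁷ J/kg
1.35374×10⁷ J/kg ÷ 4.184 J/cal = 3.23552×10⁶ cal/kg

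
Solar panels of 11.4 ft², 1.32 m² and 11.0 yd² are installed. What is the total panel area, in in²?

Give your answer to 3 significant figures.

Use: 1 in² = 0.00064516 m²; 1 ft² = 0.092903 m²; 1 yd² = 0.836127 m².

1.79×10⁴ in²

11.4 ft² × 0.092903 = 1.05909 m²
1.32 m² (already m²)
11.0 yd² × 0.836127 = 9.1974 m²
Combined: 1.05909 + 1.32 + 9.1974 = 11.5765 m²
In in²: 11.5765 / 0.00064516 = 17943.6 in²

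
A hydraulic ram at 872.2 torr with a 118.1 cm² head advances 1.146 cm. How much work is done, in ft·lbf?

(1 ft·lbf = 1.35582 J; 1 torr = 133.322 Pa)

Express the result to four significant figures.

11.61 ft·lbf

872.2 torr → 116283 Pa
118.1 cm² → 0.01181 m²
F = P × A = 116283 × 0.01181 = 1373.3 N
1.146 cm → 0.01146 m
W = F × d = 1373.3 × 0.01146 = 15.738 J
In ft·lbf: 15.738 / 1.35582 = 11.6077 ft·lbf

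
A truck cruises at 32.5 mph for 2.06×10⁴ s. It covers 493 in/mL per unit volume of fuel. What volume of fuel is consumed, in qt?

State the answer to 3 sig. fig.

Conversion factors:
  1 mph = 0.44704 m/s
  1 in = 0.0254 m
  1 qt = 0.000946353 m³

32.5 mph → 14.5288 m/s
d = v × t = 14.5288 × 20600 = 299293 m
493 in/mL → 1.25222×10⁷ m/m³
V = d / (distance per unit fuel) = 299293 / 1.25222×10⁷ = 0.023901 m³
In qt: 0.023901 / 0.000946353 = 25.2559 qt

25.3 qt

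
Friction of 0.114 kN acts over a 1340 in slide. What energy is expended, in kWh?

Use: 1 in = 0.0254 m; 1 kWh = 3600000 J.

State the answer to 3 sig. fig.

0.114 kN × 1000 = 114 N
1340 in × 0.0254 = 34.036 m
W = F × d = 114 N × 34.036 m = 3880.1 J
3880.1 J ÷ (3600000 J/kWh) = 0.00107781 kWh

0.00108 kWh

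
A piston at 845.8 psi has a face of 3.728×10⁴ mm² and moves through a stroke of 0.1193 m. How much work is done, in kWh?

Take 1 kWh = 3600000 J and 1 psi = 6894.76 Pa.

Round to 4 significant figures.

845.8 psi → 5.83159×10⁶ Pa
3.728×10⁴ mm² → 0.03728 m²
F = P × A = 5.83159×10⁶ × 0.03728 = 217402 N
W = F × d = 217402 × 0.1193 = 25936.1 J
In kWh: 25936.1 / 3600000 = 0.00720447 kWh

0.007204 kWh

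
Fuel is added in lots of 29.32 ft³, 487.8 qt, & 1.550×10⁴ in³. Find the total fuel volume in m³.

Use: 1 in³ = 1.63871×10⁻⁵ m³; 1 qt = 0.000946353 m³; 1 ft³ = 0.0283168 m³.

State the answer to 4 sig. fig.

29.32 ft³ × 0.0283168 = 0.830249 m³
487.8 qt × 0.000946353 = 0.461631 m³
1.550×10⁴ in³ × 1.63871×10⁻⁵ = 0.254 m³
Sum: 0.830249 + 0.461631 + 0.254 = 1.54588 m³

1.546 m³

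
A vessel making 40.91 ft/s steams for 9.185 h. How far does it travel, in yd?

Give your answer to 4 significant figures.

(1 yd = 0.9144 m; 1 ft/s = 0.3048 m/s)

40.91 ft/s × 0.3048 = 12.4694 m/s
9.185 h × 3600 = 33066 s
d = v × t = 12.4694 m/s × 33066 s = 412313 m
412313 m ÷ (0.9144 m/yd) = 450911 yd

4.509×10⁵ yd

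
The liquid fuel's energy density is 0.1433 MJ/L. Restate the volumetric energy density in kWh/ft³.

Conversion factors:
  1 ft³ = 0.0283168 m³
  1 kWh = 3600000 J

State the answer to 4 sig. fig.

0.1433 MJ/L × 1000000 J/MJ ÷ 0.001 m³/L = 1.433×10⁸ J/m³
1.433×10⁸ J/m³ ÷ 3600000 J/kWh × 0.0283168 m³/ft³ = 1.12717 kWh/ft³

1.127 kWh/ft³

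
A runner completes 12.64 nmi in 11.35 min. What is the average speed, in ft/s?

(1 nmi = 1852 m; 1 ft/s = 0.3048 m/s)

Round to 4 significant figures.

12.64 nmi × 1852 → 23409.3 m
11.35 min × 60 → 681 s
v = d / t = 23409.3 m / 681 s = 34.3749 m/s
34.3749 m/s ÷ (0.3048 m/s/ft/s) = 112.779 ft/s

112.8 ft/s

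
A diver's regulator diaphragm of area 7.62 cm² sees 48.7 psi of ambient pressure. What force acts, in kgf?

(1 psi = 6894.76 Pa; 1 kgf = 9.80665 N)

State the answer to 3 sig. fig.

26.1 kgf

48.7 psi × 6894.76 = 335775 Pa
7.62 cm² × 0.0001 = 7.62×10⁻⁴ m²
F = P × A = 335775 Pa × 7.62×10⁻⁴ m² = 255.861 N
255.861 N ÷ (9.80665 N/kgf) = 26.0906 kgf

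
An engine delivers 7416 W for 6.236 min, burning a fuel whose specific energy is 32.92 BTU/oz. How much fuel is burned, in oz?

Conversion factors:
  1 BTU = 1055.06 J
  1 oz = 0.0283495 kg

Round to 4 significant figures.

6.236 min → 374.16 s
E = P × t = 7416 × 374.16 = 2.77477×10⁶ J
32.92 BTU/oz → 1.22516×10⁶ J/kg
m = E / e_s = 2.77477×10⁶ / 1.22516×10⁶ = 2.26482 kg
In oz: 2.26482 / 0.0283495 = 79.8892 oz

79.89 oz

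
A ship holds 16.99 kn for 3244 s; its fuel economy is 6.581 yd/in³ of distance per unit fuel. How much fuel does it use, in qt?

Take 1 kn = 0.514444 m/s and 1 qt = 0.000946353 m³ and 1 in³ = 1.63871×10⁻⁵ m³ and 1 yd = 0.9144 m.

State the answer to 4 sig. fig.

81.59 qt

16.99 kn → 8.7404 m/s
d = v × t = 8.7404 × 3244 = 28353.9 m
6.581 yd/in³ → 367220 m/m³
V = d / (distance per unit fuel) = 28353.9 / 367220 = 0.0772123 m³
In qt: 0.0772123 / 0.000946353 = 81.5893 qt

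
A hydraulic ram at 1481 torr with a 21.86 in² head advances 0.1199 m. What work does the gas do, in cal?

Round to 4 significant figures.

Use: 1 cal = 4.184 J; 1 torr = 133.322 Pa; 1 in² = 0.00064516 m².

79.80 cal

1481 torr → 197450 Pa
21.86 in² → 0.0141032 m²
F = P × A = 197450 × 0.0141032 = 2784.68 N
W = F × d = 2784.68 × 0.1199 = 333.883 J
In cal: 333.883 / 4.184 = 79.8 cal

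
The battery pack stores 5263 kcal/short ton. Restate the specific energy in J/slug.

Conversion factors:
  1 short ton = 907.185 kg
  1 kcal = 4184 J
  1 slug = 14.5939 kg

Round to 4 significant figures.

3.542×10⁵ J/slug

5263 kcal/short ton × 4184 J/kcal ÷ 907.185 kg/short ton = 24273.3 J/kg
24273.3 J/kg × 14.5939 kg/slug = 354242 J/slug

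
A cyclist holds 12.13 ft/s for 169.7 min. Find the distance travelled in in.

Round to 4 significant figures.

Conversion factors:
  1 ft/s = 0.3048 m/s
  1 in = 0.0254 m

12.13 ft/s × 0.3048 → 3.69722 m/s
169.7 min × 60 → 10182 s
d = v × t = 3.69722 m/s × 10182 s = 37645.1 m
37645.1 m ÷ (0.0254 m/in) = 1.48209×10⁶ in

1.482×10⁶ in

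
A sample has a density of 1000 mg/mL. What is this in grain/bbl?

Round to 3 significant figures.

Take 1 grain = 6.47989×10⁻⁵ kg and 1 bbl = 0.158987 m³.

2.45×10⁶ grain/bbl

1000 mg/mL × 10⁻⁶ kg/mg ÷ 10⁻⁶ m³/mL = 1000 kg/m³
1000 kg/m³ ÷ 6.47989×10⁻⁵ kg/grain × 0.158987 m³/bbl = 2.45354×10⁶ grain/bbl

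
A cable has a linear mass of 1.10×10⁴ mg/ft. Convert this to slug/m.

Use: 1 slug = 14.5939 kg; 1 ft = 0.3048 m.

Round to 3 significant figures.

0.00247 slug/m

1.10×10⁴ mg/ft × 10⁻⁶ kg/mg ÷ 0.3048 m/ft = 0.0360892 kg/m
0.0360892 kg/m ÷ 14.5939 kg/slug = 0.0024729 slug/m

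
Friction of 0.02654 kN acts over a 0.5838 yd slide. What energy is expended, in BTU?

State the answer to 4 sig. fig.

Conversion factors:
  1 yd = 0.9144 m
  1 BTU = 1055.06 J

0.01343 BTU

0.02654 kN × 1000 = 26.54 N
0.5838 yd × 0.9144 = 0.533827 m
W = F × d = 26.54 N × 0.533827 m = 14.1678 J
14.1678 J ÷ (1055.06 J/BTU) = 0.0134284 BTU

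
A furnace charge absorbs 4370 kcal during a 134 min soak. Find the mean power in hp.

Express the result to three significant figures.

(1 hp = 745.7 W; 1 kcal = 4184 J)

4370 kcal × 4184 → 1.82841×10⁷ J
134 min × 60 → 8040 s
P = E / t = 1.82841×10⁷ J / 8040 s = 2274.14 W
2274.14 W ÷ (745.7 W/hp) = 3.04967 hp

3.05 hp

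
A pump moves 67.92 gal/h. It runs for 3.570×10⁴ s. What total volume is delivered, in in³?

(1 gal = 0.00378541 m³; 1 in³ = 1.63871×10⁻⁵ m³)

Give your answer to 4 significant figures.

1.556×10⁵ in³

67.92 gal/h → 7.14181×10⁻⁵ m³/s
V = Q × t = 7.14181×10⁻⁵ × 35700 = 2.54963 m³
In in³: 2.54963 / 1.63871×10⁻⁵ = 155588 in³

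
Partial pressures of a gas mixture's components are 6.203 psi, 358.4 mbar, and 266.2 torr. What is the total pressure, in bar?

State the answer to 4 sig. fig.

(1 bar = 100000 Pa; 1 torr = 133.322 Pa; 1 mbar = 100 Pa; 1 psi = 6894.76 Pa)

6.203 psi × 6894.76 → 42768.2 Pa
358.4 mbar × 100 → 35840 Pa
266.2 torr × 133.322 → 35490.3 Pa
Combined: 42768.2 + 35840 + 35490.3 = 114098 Pa
In bar: 114098 / 100000 = 1.14098 bar

1.141 bar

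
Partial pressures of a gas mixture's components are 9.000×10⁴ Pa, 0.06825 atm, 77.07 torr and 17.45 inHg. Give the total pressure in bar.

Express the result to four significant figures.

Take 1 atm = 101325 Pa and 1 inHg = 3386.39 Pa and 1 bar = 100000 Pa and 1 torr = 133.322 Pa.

1.663 bar

9.000×10⁴ Pa (already Pa)
0.06825 atm × 101325 = 6915.43 Pa
77.07 torr × 133.322 = 10275.1 Pa
17.45 inHg × 3386.39 = 59092.5 Pa
Sum: 90000 + 6915.43 + 10275.1 + 59092.5 = 166283 Pa
In bar: 166283 / 100000 = 1.66283 bar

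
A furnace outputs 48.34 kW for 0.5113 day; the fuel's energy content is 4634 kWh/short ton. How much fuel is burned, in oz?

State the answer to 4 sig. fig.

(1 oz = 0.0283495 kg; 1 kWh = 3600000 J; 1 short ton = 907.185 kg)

48.34 kW → 48340 W
0.5113 day → 44176.3 s
E = P × t = 48340 × 44176.3 = 2.13548×10⁹ J
4634 kWh/short ton → 1.83892×10⁷ J/kg
m = E / e_s = 2.13548×10⁹ / 1.83892×10⁷ = 116.127 kg
In oz: 116.127 / 0.0283495 = 4096.26 oz

4096 oz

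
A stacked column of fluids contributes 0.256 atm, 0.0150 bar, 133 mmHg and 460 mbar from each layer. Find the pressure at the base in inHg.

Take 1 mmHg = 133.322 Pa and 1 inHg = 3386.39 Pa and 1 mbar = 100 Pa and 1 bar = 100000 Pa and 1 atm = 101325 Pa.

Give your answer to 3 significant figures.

26.9 inHg

0.256 atm × 101325 = 25939.2 Pa
0.0150 bar × 100000 = 1500 Pa
133 mmHg × 133.322 = 17731.8 Pa
460 mbar × 100 = 46000 Pa
Combined: 25939.2 + 1500 + 17731.8 + 46000 = 91171 Pa
In inHg: 91171 / 3386.39 = 26.9228 inHg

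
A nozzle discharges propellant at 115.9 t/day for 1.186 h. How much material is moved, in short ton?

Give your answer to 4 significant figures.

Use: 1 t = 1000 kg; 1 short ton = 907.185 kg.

115.9 t/day → 1.34144 kg/s
1.186 h → 4269.6 s
m = ṁ × t = 1.34144 × 4269.6 = 5727.41 kg
In short ton: 5727.41 / 907.185 = 6.31339 short ton

6.313 short ton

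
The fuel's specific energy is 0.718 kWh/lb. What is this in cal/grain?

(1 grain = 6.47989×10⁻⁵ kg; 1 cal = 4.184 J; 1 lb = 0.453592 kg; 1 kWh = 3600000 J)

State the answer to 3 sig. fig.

0.718 kWh/lb × 3600000 J/kWh ÷ 0.453592 kg/lb = 5.69851×10⁶ J/kg
5.69851×10⁶ J/kg ÷ 4.184 J/cal × 6.47989×10⁻⁵ kg/grain = 88.2546 cal/grain

88.3 cal/grain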